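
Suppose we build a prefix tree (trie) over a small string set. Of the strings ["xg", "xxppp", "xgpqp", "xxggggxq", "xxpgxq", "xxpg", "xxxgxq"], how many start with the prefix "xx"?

5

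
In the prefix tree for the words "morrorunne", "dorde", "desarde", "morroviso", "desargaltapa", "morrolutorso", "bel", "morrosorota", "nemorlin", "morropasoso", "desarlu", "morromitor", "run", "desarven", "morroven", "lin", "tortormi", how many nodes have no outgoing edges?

Leaves are exactly the stored words that no other stored word extends.
Those words: "bel", "desarde", "desargaltapa", "desarlu", "desarven", "dorde", "lin", "morrolutorso", "morromitor", "morropasoso", "morrorunne", "morrosorota", "morroven", "morroviso", "nemorlin", "run", "tortormi"
Leaf count: 17

17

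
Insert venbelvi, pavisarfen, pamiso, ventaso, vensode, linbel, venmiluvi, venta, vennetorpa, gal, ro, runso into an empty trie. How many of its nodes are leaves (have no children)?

11

A leaf is a node with no children — equivalently, the end of a word that is not a proper prefix of any other stored word.
Those words: "gal", "linbel", "pamiso", "pavisarfen", "ro", "runso", "venbelvi", "venmiluvi", "vennetorpa", "vensode", "ventaso"
Leaf count: 11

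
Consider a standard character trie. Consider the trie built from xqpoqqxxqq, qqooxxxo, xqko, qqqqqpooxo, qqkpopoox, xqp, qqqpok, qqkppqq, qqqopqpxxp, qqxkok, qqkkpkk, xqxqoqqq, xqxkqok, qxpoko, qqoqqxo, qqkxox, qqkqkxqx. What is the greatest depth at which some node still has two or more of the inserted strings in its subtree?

Equivalently: take the maximum, over all pairs, of their longest common prefix length.
"qqkpopoox" and "qqkppqq" agree on "qqkp" (4 characters) before diverging; nothing deeper is shared.
Longest shared-prefix length: 4

4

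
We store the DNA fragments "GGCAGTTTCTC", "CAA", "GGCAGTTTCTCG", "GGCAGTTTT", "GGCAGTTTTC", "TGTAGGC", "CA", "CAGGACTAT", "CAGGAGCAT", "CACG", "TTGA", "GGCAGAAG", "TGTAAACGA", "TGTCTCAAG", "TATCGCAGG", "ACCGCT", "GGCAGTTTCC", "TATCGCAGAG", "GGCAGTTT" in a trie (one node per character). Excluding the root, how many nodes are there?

71

For each word, the new-node count is its length minus the longest prefix already in the trie:
  "GGCAGTTTCTC" → 11 new (G, G, C, A, G, T, T, T, C, T, C)
  "CAA" → 3 new (C, A, A)
  "GGCAGTTTCTCG" → prefix "GGCAGTTTCTC" already present; 1 new (G)
  "GGCAGTTTT" → prefix "GGCAGTTT" already present; 1 new (T)
  "GGCAGTTTTC" → prefix "GGCAGTTTT" already present; 1 new (C)
  "TGTAGGC" → 7 new (T, G, T, A, G, G, C)
  "CA" → prefix "CA" already present; 0 new (none)
  "CAGGACTAT" → prefix "CA" already present; 7 new (G, G, A, C, T, A, T)
  "CAGGAGCAT" → prefix "CAGGA" already present; 4 new (G, C, A, T)
  "CACG" → prefix "CA" already present; 2 new (C, G)
  "TTGA" → prefix "T" already present; 3 new (T, G, A)
  "GGCAGAAG" → prefix "GGCAG" already present; 3 new (A, A, G)
  "TGTAAACGA" → prefix "TGTA" already present; 5 new (A, A, C, G, A)
  "TGTCTCAAG" → prefix "TGT" already present; 6 new (C, T, C, A, A, G)
  "TATCGCAGG" → prefix "T" already present; 8 new (A, T, C, G, C, A, G, G)
  "ACCGCT" → 6 new (A, C, C, G, C, T)
  "GGCAGTTTCC" → prefix "GGCAGTTTC" already present; 1 new (C)
  "TATCGCAGAG" → prefix "TATCGCAG" already present; 2 new (A, G)
  "GGCAGTTT" → prefix "GGCAGTTT" already present; 0 new (none)
Total nodes = 11 + 3 + 1 + 1 + 1 + 7 + 0 + 7 + 4 + 2 + 3 + 3 + 5 + 6 + 8 + 6 + 1 + 2 + 0 = 71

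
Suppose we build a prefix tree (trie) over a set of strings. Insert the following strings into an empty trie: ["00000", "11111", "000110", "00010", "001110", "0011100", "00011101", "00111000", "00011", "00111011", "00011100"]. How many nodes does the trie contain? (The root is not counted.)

Trie structure (* marks end of a word):
(root)
├─ 0
│  └─ 0
│     ├─ 0
│     │  ├─ 0
│     │  │  └─ 0 *
│     │  └─ 1
│     │     ├─ 0 *
│     │     └─ 1 *
│     │        ├─ 0 *
│     │        └─ 1
│     │           └─ 0
│     │              ├─ 0 *
│     │              └─ 1 *
│     └─ 1
│        └─ 1
│           └─ 1
│              └─ 0 *
│                 ├─ 0 *
│                 │  └─ 0 *
│                 └─ 1
│                    └─ 1 *
└─ 1
   └─ 1
      └─ 1
         └─ 1
            └─ 1 *
Counting every labelled node above: 26.

26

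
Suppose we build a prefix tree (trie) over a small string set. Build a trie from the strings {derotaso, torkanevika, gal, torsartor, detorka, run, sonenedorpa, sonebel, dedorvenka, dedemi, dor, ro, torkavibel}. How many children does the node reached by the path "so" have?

1

The children of the "so" node are the distinct next characters among strings starting with "so".
Distinct next characters after "so": n.
That node has 1 child edge.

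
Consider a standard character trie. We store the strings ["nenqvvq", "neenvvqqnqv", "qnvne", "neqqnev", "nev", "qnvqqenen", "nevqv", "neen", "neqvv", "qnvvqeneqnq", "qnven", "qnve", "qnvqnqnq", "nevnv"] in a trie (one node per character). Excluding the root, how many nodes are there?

Trace insertions, counting only characters that open a new branch:
  "nenqvvq" → 7 new (n, e, n, q, v, v, q)
  "neenvvqqnqv" → prefix "ne" already present; 9 new (e, n, v, v, q, q, n, q, v)
  "qnvne" → 5 new (q, n, v, n, e)
  "neqqnev" → prefix "ne" already present; 5 new (q, q, n, e, v)
  "nev" → prefix "ne" already present; 1 new (v)
  "qnvqqenen" → prefix "qnv" already present; 6 new (q, q, e, n, e, n)
  "nevqv" → prefix "nev" already present; 2 new (q, v)
  "neen" → prefix "neen" already present; 0 new (none)
  "neqvv" → prefix "neq" already present; 2 new (v, v)
  "qnvvqeneqnq" → prefix "qnv" already present; 8 new (v, q, e, n, e, q, n, q)
  "qnven" → prefix "qnv" already present; 2 new (e, n)
  "qnve" → prefix "qnve" already present; 0 new (none)
  "qnvqnqnq" → prefix "qnvq" already present; 4 new (n, q, n, q)
  "nevnv" → prefix "nev" already present; 2 new (n, v)
Total nodes = 7 + 9 + 5 + 5 + 1 + 6 + 2 + 0 + 2 + 8 + 2 + 0 + 4 + 2 = 53

53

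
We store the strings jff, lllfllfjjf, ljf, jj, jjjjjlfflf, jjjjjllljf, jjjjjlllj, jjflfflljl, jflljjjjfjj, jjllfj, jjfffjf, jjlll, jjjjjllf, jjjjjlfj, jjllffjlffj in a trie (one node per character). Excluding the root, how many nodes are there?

For each word, the new-node count is its length minus the longest prefix already in the trie:
  "jff" → 3 new (j, f, f)
  "lllfllfjjf" → 10 new (l, l, l, f, l, l, f, j, j, f)
  "ljf" → prefix "l" already present; 2 new (j, f)
  "jj" → prefix "j" already present; 1 new (j)
  "jjjjjlfflf" → prefix "jj" already present; 8 new (j, j, j, l, f, f, l, f)
  "jjjjjllljf" → prefix "jjjjjl" already present; 4 new (l, l, j, f)
  "jjjjjlllj" → prefix "jjjjjlllj" already present; 0 new (none)
  "jjflfflljl" → prefix "jj" already present; 8 new (f, l, f, f, l, l, j, l)
  "jflljjjjfjj" → prefix "jf" already present; 9 new (l, l, j, j, j, j, f, j, j)
  "jjllfj" → prefix "jj" already present; 4 new (l, l, f, j)
  "jjfffjf" → prefix "jjf" already present; 4 new (f, f, j, f)
  "jjlll" → prefix "jjll" already present; 1 new (l)
  "jjjjjllf" → prefix "jjjjjll" already present; 1 new (f)
  "jjjjjlfj" → prefix "jjjjjlf" already present; 1 new (j)
  "jjllffjlffj" → prefix "jjllf" already present; 6 new (f, j, l, f, f, j)
Total nodes = 3 + 10 + 2 + 1 + 8 + 4 + 0 + 8 + 9 + 4 + 4 + 1 + 1 + 1 + 6 = 62

62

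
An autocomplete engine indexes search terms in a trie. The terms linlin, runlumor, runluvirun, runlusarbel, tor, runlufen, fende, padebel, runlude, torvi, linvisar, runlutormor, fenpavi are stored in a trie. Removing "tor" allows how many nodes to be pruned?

Walk "tor" from the leaf back toward the root, removing each node that no remaining word uses.
Every node on "tor" is still needed (e.g. by "torvi"), so nothing is freed.
Nodes removed: 0

0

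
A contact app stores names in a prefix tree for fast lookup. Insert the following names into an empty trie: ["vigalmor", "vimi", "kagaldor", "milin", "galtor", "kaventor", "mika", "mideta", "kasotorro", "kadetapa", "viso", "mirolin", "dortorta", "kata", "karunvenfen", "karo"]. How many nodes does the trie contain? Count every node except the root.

For each word, the new-node count is its length minus the longest prefix already in the trie:
  "vigalmor" → 8 new (v, i, g, a, l, m, o, r)
  "vimi" → prefix "vi" already present; 2 new (m, i)
  "kagaldor" → 8 new (k, a, g, a, l, d, o, r)
  "milin" → 5 new (m, i, l, i, n)
  "galtor" → 6 new (g, a, l, t, o, r)
  "kaventor" → prefix "ka" already present; 6 new (v, e, n, t, o, r)
  "mika" → prefix "mi" already present; 2 new (k, a)
  "mideta" → prefix "mi" already present; 4 new (d, e, t, a)
  "kasotorro" → prefix "ka" already present; 7 new (s, o, t, o, r, r, o)
  "kadetapa" → prefix "ka" already present; 6 new (d, e, t, a, p, a)
  "viso" → prefix "vi" already present; 2 new (s, o)
  "mirolin" → prefix "mi" already present; 5 new (r, o, l, i, n)
  "dortorta" → 8 new (d, o, r, t, o, r, t, a)
  "kata" → prefix "ka" already present; 2 new (t, a)
  "karunvenfen" → prefix "ka" already present; 9 new (r, u, n, v, e, n, f, e, n)
  "karo" → prefix "kar" already present; 1 new (o)
Total nodes = 8 + 2 + 8 + 5 + 6 + 6 + 2 + 4 + 7 + 6 + 2 + 5 + 8 + 2 + 9 + 1 = 81

81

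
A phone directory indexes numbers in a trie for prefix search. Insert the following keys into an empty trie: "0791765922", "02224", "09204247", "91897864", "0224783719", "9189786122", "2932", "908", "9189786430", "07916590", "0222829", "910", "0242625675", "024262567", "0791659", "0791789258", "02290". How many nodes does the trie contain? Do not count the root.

70

For each word, the new-node count is its length minus the longest prefix already in the trie:
  "0791765922" → 10 new (0, 7, 9, 1, 7, 6, 5, 9, 2, 2)
  "02224" → prefix "0" already present; 4 new (2, 2, 2, 4)
  "09204247" → prefix "0" already present; 7 new (9, 2, 0, 4, 2, 4, 7)
  "91897864" → 8 new (9, 1, 8, 9, 7, 8, 6, 4)
  "0224783719" → prefix "022" already present; 7 new (4, 7, 8, 3, 7, 1, 9)
  "9189786122" → prefix "9189786" already present; 3 new (1, 2, 2)
  "2932" → 4 new (2, 9, 3, 2)
  "908" → prefix "9" already present; 2 new (0, 8)
  "9189786430" → prefix "91897864" already present; 2 new (3, 0)
  "07916590" → prefix "0791" already present; 4 new (6, 5, 9, 0)
  "0222829" → prefix "0222" already present; 3 new (8, 2, 9)
  "910" → prefix "91" already present; 1 new (0)
  "0242625675" → prefix "02" already present; 8 new (4, 2, 6, 2, 5, 6, 7, 5)
  "024262567" → prefix "024262567" already present; 0 new (none)
  "0791659" → prefix "0791659" already present; 0 new (none)
  "0791789258" → prefix "07917" already present; 5 new (8, 9, 2, 5, 8)
  "02290" → prefix "022" already present; 2 new (9, 0)
Total nodes = 10 + 4 + 7 + 8 + 7 + 3 + 4 + 2 + 2 + 4 + 3 + 1 + 8 + 0 + 0 + 5 + 2 = 70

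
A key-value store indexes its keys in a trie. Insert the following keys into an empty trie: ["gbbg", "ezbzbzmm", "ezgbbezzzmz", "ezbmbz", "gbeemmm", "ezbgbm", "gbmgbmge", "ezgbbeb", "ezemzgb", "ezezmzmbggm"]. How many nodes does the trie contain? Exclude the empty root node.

Trace insertions, counting only characters that open a new branch:
  "gbbg" → 4 new (g, b, b, g)
  "ezbzbzmm" → 8 new (e, z, b, z, b, z, m, m)
  "ezgbbezzzmz" → prefix "ez" already present; 9 new (g, b, b, e, z, z, z, m, z)
  "ezbmbz" → prefix "ezb" already present; 3 new (m, b, z)
  "gbeemmm" → prefix "gb" already present; 5 new (e, e, m, m, m)
  "ezbgbm" → prefix "ezb" already present; 3 new (g, b, m)
  "gbmgbmge" → prefix "gb" already present; 6 new (m, g, b, m, g, e)
  "ezgbbeb" → prefix "ezgbbe" already present; 1 new (b)
  "ezemzgb" → prefix "ez" already present; 5 new (e, m, z, g, b)
  "ezezmzmbggm" → prefix "eze" already present; 8 new (z, m, z, m, b, g, g, m)
Total nodes = 4 + 8 + 9 + 3 + 5 + 3 + 6 + 1 + 5 + 8 = 52

52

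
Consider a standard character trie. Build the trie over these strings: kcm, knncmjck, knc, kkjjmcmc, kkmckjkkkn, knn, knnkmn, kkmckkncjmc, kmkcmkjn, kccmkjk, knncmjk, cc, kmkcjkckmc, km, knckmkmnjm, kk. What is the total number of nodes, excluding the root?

63

Count nodes per top-level branch (shared prefixes stored once):
  'c'-branch (cc): 2 nodes
  'k'-branch (kccmkjk, kcm, kk, kkjjmcmc, kkmckjkkkn, kkmckkncjmc, km, kmkcjkckmc, kmkcmkjn, knc, knckmkmnjm, knn, knncmjck, knncmjk, knnkmn): 61 nodes
Sum: 63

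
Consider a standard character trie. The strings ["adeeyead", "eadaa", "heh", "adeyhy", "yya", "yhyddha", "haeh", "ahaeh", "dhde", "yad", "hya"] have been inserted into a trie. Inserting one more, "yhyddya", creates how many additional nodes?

The longest prefix of "yhyddya" already in the trie is "yhydd" (length 5).
So 7 − 5 = 2 new nodes.

2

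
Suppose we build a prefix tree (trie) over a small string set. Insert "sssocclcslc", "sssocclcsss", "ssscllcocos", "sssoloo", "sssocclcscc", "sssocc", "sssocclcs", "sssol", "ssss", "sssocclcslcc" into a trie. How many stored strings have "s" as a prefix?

10

Walk to "s"; the words in its subtree are exactly those with that prefix.
Words under "s": ssscllcocos, sssocc, sssocclcs, sssocclcscc, sssocclcslc, sssocclcslcc, sssocclcsss, sssol, sssoloo, ssss
Count: 10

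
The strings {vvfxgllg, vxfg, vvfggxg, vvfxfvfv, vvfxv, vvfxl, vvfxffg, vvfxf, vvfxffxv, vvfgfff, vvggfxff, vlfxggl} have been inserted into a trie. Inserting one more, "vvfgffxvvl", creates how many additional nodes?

Walking "vvfgffxvvl" from the root, the first 6 characters ("vvfgff") follow existing edges; "x" is the first miss.
So 10 − 6 = 4 new nodes.

4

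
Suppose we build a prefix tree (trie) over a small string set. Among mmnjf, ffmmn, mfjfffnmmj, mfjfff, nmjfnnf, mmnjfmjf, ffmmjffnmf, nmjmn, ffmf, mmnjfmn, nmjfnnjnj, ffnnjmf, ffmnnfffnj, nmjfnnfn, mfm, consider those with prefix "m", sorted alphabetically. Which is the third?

Filter for "m…" and sort: "mfjfff", "mfjfffnmmj", "mfm", "mmnjf", "mmnjfmjf", "mmnjfmn"
The 3rd is mfm.

mfm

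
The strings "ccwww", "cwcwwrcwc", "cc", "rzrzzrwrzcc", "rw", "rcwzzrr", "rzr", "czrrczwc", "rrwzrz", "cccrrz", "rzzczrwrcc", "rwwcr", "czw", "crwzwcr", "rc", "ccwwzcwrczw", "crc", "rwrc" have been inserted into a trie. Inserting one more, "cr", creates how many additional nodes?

Every character of "cr" already lies on an existing path (it is a prefix of some stored word).
No new nodes are needed: 0.

0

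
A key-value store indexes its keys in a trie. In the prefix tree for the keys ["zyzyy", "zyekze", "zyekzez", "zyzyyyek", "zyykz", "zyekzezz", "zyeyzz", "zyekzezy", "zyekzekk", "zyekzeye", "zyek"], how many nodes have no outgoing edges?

7

Leaves are exactly the stored words that no other stored word extends.
Those words: "zyekzekk", "zyekzeye", "zyekzezy", "zyekzezz", "zyeyzz", "zyykz", "zyzyyyek"
Leaf count: 7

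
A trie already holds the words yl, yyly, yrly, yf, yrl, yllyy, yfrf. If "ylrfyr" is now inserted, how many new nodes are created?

The longest prefix of "ylrfyr" already in the trie is "yl" (length 2).
So 6 − 2 = 4 new nodes.

4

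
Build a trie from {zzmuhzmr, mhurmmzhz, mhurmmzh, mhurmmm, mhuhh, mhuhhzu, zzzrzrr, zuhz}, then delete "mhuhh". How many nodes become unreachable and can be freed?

0

Walk "mhuhh" from the leaf back toward the root, removing each node that no remaining word uses.
Every node on "mhuhh" is still needed (e.g. by "mhuhhzu"), so nothing is freed.
Nodes removed: 0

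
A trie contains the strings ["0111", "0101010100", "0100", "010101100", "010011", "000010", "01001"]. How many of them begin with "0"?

7

Walk to "0"; the words in its subtree are exactly those with that prefix.
Matches: "000010", "0100", "01001", "010011", "0101010100", "010101100", "0111"
Count: 7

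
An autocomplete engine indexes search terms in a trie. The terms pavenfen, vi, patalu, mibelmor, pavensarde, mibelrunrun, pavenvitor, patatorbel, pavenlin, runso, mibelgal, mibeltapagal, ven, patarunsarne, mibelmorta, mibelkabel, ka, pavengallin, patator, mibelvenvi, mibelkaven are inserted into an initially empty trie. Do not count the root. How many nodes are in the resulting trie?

95

Insert word by word; a character creates a node only if that edge doesn't already exist:
  "pavenfen" → 8 new (p, a, v, e, n, f, e, n)
  "vi" → 2 new (v, i)
  "patalu" → prefix "pa" already present; 4 new (t, a, l, u)
  "mibelmor" → 8 new (m, i, b, e, l, m, o, r)
  "pavensarde" → prefix "paven" already present; 5 new (s, a, r, d, e)
  "mibelrunrun" → prefix "mibel" already present; 6 new (r, u, n, r, u, n)
  "pavenvitor" → prefix "paven" already present; 5 new (v, i, t, o, r)
  "patatorbel" → prefix "pata" already present; 6 new (t, o, r, b, e, l)
  "pavenlin" → prefix "paven" already present; 3 new (l, i, n)
  "runso" → 5 new (r, u, n, s, o)
  "mibelgal" → prefix "mibel" already present; 3 new (g, a, l)
  "mibeltapagal" → prefix "mibel" already present; 7 new (t, a, p, a, g, a, l)
  "ven" → prefix "v" already present; 2 new (e, n)
  "patarunsarne" → prefix "pata" already present; 8 new (r, u, n, s, a, r, n, e)
  "mibelmorta" → prefix "mibelmor" already present; 2 new (t, a)
  "mibelkabel" → prefix "mibel" already present; 5 new (k, a, b, e, l)
  "ka" → 2 new (k, a)
  "pavengallin" → prefix "paven" already present; 6 new (g, a, l, l, i, n)
  "patator" → prefix "patator" already present; 0 new (none)
  "mibelvenvi" → prefix "mibel" already present; 5 new (v, e, n, v, i)
  "mibelkaven" → prefix "mibelka" already present; 3 new (v, e, n)
Total nodes = 8 + 2 + 4 + 8 + 5 + 6 + 5 + 6 + 3 + 5 + 3 + 7 + 2 + 8 + 2 + 5 + 2 + 6 + 0 + 5 + 3 = 95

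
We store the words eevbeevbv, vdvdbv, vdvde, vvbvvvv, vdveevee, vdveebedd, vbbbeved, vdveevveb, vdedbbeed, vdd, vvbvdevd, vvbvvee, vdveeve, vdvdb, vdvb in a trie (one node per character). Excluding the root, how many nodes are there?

56

Trace insertions, counting only characters that open a new branch:
  "eevbeevbv" → 9 new (e, e, v, b, e, e, v, b, v)
  "vdvdbv" → 6 new (v, d, v, d, b, v)
  "vdvde" → prefix "vdvd" already present; 1 new (e)
  "vvbvvvv" → prefix "v" already present; 6 new (v, b, v, v, v, v)
  "vdveevee" → prefix "vdv" already present; 5 new (e, e, v, e, e)
  "vdveebedd" → prefix "vdvee" already present; 4 new (b, e, d, d)
  "vbbbeved" → prefix "v" already present; 7 new (b, b, b, e, v, e, d)
  "vdveevveb" → prefix "vdveev" already present; 3 new (v, e, b)
  "vdedbbeed" → prefix "vd" already present; 7 new (e, d, b, b, e, e, d)
  "vdd" → prefix "vd" already present; 1 new (d)
  "vvbvdevd" → prefix "vvbv" already present; 4 new (d, e, v, d)
  "vvbvvee" → prefix "vvbvv" already present; 2 new (e, e)
  "vdveeve" → prefix "vdveeve" already present; 0 new (none)
  "vdvdb" → prefix "vdvdb" already present; 0 new (none)
  "vdvb" → prefix "vdv" already present; 1 new (b)
Total nodes = 9 + 6 + 1 + 6 + 5 + 4 + 7 + 3 + 7 + 1 + 4 + 2 + 0 + 0 + 1 = 56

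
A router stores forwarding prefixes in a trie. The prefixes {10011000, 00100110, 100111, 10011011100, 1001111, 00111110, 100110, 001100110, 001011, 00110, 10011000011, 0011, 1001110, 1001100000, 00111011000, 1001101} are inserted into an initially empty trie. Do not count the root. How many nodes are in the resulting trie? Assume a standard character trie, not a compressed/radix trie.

Insert word by word; a character creates a node only if that edge doesn't already exist:
  "10011000" → 8 new (1, 0, 0, 1, 1, 0, 0, 0)
  "00100110" → 8 new (0, 0, 1, 0, 0, 1, 1, 0)
  "100111" → prefix "10011" already present; 1 new (1)
  "10011011100" → prefix "100110" already present; 5 new (1, 1, 1, 0, 0)
  "1001111" → prefix "100111" already present; 1 new (1)
  "00111110" → prefix "001" already present; 5 new (1, 1, 1, 1, 0)
  "100110" → prefix "100110" already present; 0 new (none)
  "001100110" → prefix "0011" already present; 5 new (0, 0, 1, 1, 0)
  "001011" → prefix "0010" already present; 2 new (1, 1)
  "00110" → prefix "00110" already present; 0 new (none)
  "10011000011" → prefix "10011000" already present; 3 new (0, 1, 1)
  "0011" → prefix "0011" already present; 0 new (none)
  "1001110" → prefix "100111" already present; 1 new (0)
  "1001100000" → prefix "100110000" already present; 1 new (0)
  "00111011000" → prefix "00111" already present; 6 new (0, 1, 1, 0, 0, 0)
  "1001101" → prefix "1001101" already present; 0 new (none)
Total nodes = 8 + 8 + 1 + 5 + 1 + 5 + 0 + 5 + 2 + 0 + 3 + 0 + 1 + 1 + 6 + 0 = 46

46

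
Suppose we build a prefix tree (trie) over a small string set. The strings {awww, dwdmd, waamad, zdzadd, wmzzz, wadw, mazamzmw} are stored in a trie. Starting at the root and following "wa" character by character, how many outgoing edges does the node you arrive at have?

2

The children of the "wa" node are the distinct next characters among strings starting with "wa".
Characters that immediately follow "wa" among the stored strings: {a, d}.
That node has 2 child edges.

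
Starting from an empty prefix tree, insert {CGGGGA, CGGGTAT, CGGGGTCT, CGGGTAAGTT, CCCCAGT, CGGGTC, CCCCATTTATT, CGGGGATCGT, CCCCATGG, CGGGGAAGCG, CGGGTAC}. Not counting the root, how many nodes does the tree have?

Count nodes per top-level branch (shared prefixes stored once):
  'C'-branch (CCCCAGT, CCCCATGG, CCCCATTTATT, CGGGGA, CGGGGAAGCG, CGGGGATCGT, CGGGGTCT, CGGGTAAGTT, CGGGTAC, CGGGTAT, CGGGTC): 40 nodes
Sum: 40

40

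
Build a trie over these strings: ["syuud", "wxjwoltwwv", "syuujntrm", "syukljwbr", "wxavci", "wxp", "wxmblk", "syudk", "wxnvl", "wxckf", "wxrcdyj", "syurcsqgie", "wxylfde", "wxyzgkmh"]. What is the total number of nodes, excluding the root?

65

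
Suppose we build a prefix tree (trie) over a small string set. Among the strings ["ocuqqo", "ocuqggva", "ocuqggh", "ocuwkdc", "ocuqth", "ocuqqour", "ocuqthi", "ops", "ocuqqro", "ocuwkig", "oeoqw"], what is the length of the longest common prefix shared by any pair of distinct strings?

6

Look for the deepest trie node that still has at least two words in its subtree.
"ocuqggh" and "ocuqggva" agree on "ocuqgg" (6 characters) before diverging; nothing deeper is shared.
Longest shared-prefix length: 6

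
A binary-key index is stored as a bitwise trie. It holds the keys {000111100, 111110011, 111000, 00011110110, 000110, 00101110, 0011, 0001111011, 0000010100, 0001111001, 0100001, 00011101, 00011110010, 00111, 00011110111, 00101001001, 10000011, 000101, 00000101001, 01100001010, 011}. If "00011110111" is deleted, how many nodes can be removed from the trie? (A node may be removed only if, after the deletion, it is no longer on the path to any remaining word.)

1

A node on "00011110111"'s path can go only if nothing else ends at it or branches off below it.
The suffix "1" (1 node) is used only by "00011110111"; the node for "0001111011" still has the child "0", so pruning stops there.
Nodes removed: 1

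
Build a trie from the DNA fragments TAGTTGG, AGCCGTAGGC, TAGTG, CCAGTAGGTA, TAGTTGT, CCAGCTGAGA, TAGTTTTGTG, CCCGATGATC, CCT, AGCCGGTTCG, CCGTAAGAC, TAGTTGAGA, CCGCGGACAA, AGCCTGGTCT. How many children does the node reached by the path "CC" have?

4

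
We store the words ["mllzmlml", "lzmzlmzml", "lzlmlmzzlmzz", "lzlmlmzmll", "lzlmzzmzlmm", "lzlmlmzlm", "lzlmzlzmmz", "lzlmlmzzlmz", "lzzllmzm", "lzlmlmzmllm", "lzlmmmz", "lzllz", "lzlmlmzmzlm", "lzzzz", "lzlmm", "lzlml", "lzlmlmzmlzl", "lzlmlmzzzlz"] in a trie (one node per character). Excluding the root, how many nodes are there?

66

For each word, the new-node count is its length minus the longest prefix already in the trie:
  "mllzmlml" → 8 new (m, l, l, z, m, l, m, l)
  "lzmzlmzml" → 9 new (l, z, m, z, l, m, z, m, l)
  "lzlmlmzzlmzz" → prefix "lz" already present; 10 new (l, m, l, m, z, z, l, m, z, z)
  "lzlmlmzmll" → prefix "lzlmlmz" already present; 3 new (m, l, l)
  "lzlmzzmzlmm" → prefix "lzlm" already present; 7 new (z, z, m, z, l, m, m)
  "lzlmlmzlm" → prefix "lzlmlmz" already present; 2 new (l, m)
  "lzlmzlzmmz" → prefix "lzlmz" already present; 5 new (l, z, m, m, z)
  "lzlmlmzzlmz" → prefix "lzlmlmzzlmz" already present; 0 new (none)
  "lzzllmzm" → prefix "lz" already present; 6 new (z, l, l, m, z, m)
  "lzlmlmzmllm" → prefix "lzlmlmzmll" already present; 1 new (m)
  "lzlmmmz" → prefix "lzlm" already present; 3 new (m, m, z)
  "lzllz" → prefix "lzl" already present; 2 new (l, z)
  "lzlmlmzmzlm" → prefix "lzlmlmzm" already present; 3 new (z, l, m)
  "lzzzz" → prefix "lzz" already present; 2 new (z, z)
  "lzlmm" → prefix "lzlmm" already present; 0 new (none)
  "lzlml" → prefix "lzlml" already present; 0 new (none)
  "lzlmlmzmlzl" → prefix "lzlmlmzml" already present; 2 new (z, l)
  "lzlmlmzzzlz" → prefix "lzlmlmzz" already present; 3 new (z, l, z)
Total nodes = 8 + 9 + 10 + 3 + 7 + 2 + 5 + 0 + 6 + 1 + 3 + 2 + 3 + 2 + 0 + 0 + 2 + 3 = 66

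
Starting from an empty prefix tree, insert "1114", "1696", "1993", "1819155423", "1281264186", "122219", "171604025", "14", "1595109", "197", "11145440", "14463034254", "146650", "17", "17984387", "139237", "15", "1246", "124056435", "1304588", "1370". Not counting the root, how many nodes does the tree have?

Trace insertions, counting only characters that open a new branch:
  "1114" → 4 new (1, 1, 1, 4)
  "1696" → prefix "1" already present; 3 new (6, 9, 6)
  "1993" → prefix "1" already present; 3 new (9, 9, 3)
  "1819155423" → prefix "1" already present; 9 new (8, 1, 9, 1, 5, 5, 4, 2, 3)
  "1281264186" → prefix "1" already present; 9 new (2, 8, 1, 2, 6, 4, 1, 8, 6)
  "122219" → prefix "12" already present; 4 new (2, 2, 1, 9)
  "171604025" → prefix "1" already present; 8 new (7, 1, 6, 0, 4, 0, 2, 5)
  "14" → prefix "1" already present; 1 new (4)
  "1595109" → prefix "1" already present; 6 new (5, 9, 5, 1, 0, 9)
  "197" → prefix "19" already present; 1 new (7)
  "11145440" → prefix "1114" already present; 4 new (5, 4, 4, 0)
  "14463034254" → prefix "14" already present; 9 new (4, 6, 3, 0, 3, 4, 2, 5, 4)
  "146650" → prefix "14" already present; 4 new (6, 6, 5, 0)
  "17" → prefix "17" already present; 0 new (none)
  "17984387" → prefix "17" already present; 6 new (9, 8, 4, 3, 8, 7)
  "139237" → prefix "1" already present; 5 new (3, 9, 2, 3, 7)
  "15" → prefix "15" already present; 0 new (none)
  "1246" → prefix "12" already present; 2 new (4, 6)
  "124056435" → prefix "124" already present; 6 new (0, 5, 6, 4, 3, 5)
  "1304588" → prefix "13" already present; 5 new (0, 4, 5, 8, 8)
  "1370" → prefix "13" already present; 2 new (7, 0)
Total nodes = 4 + 3 + 3 + 9 + 9 + 4 + 8 + 1 + 6 + 1 + 4 + 9 + 4 + 0 + 6 + 5 + 0 + 2 + 6 + 5 + 2 = 91

91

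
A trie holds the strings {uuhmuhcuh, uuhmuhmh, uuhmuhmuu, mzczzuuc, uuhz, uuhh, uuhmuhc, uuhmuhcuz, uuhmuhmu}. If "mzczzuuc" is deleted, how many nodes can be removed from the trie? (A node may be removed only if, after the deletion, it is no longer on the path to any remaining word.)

A node on "mzczzuuc"'s path can go only if nothing else ends at it or branches off below it.
No other word shares any prefix with "mzczzuuc", so all 8 of its nodes go.
Nodes removed: 8

8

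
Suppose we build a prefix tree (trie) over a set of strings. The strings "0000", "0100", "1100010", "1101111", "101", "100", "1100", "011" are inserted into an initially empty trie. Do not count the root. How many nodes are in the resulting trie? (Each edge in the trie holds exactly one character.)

22

Trie structure (* marks end of a word):
(root)
├─ 0
│  ├─ 0
│  │  └─ 0
│  │     └─ 0 *
│  └─ 1
│     ├─ 0
│     │  └─ 0 *
│     └─ 1 *
└─ 1
   ├─ 0
   │  ├─ 0 *
   │  └─ 1 *
   └─ 1
      └─ 0
         ├─ 0 *
         │  └─ 0
         │     └─ 1
         │        └─ 0 *
         └─ 1
            └─ 1
               └─ 1
                  └─ 1 *
Counting every labelled node above: 22.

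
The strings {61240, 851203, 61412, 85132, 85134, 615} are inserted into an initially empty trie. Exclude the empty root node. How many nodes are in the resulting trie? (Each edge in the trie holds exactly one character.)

18

Trace insertions, counting only characters that open a new branch:
  "61240" → 5 new (6, 1, 2, 4, 0)
  "851203" → 6 new (8, 5, 1, 2, 0, 3)
  "61412" → prefix "61" already present; 3 new (4, 1, 2)
  "85132" → prefix "851" already present; 2 new (3, 2)
  "85134" → prefix "8513" already present; 1 new (4)
  "615" → prefix "61" already present; 1 new (5)
Total nodes = 5 + 6 + 3 + 2 + 1 + 1 = 18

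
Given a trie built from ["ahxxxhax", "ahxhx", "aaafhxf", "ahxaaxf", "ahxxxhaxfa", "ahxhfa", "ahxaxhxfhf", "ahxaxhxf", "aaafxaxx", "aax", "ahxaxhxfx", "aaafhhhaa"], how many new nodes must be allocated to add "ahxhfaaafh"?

"ahxhfa" is already a path in the trie; the remaining "aafh" must be added.
Each of the 4 remaining characters creates one node.

4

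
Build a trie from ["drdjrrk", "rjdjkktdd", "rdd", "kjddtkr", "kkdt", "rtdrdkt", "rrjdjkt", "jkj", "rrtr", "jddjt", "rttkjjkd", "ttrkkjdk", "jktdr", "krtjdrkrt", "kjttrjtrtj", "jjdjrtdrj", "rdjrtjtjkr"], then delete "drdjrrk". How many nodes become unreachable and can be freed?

A node on "drdjrrk"'s path can go only if nothing else ends at it or branches off below it.
No other word shares any prefix with "drdjrrk", so all 7 of its nodes go.
Nodes removed: 7

7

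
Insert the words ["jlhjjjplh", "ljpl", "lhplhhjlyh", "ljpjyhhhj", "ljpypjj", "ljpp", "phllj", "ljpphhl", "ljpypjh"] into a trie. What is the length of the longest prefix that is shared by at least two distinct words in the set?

6

Equivalently: take the maximum, over all pairs, of their longest common prefix length.
"ljpypjh" and "ljpypjj" agree on "ljpypj" (6 characters) before diverging; nothing deeper is shared.
Longest shared-prefix length: 6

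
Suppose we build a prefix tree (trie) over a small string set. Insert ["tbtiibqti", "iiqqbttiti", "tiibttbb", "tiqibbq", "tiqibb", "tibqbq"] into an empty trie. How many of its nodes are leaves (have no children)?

A leaf is a node with no children — equivalently, the end of a word that is not a proper prefix of any other stored word.
Those words: "iiqqbttiti", "tbtiibqti", "tibqbq", "tiibttbb", "tiqibbq"
Leaf count: 5

5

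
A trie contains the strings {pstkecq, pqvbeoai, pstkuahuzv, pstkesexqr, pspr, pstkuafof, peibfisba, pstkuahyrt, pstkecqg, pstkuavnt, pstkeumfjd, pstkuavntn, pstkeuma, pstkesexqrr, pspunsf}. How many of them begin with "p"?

Walk to "p"; the words in its subtree are exactly those with that prefix.
Words under "p": peibfisba, pqvbeoai, pspr, pspunsf, pstkecq, pstkecqg, pstkesexqr, pstkesexqrr, pstkeuma, pstkeumfjd, pstkuafof, pstkuahuzv, pstkuahyrt, pstkuavnt, pstkuavntn
Count: 15

15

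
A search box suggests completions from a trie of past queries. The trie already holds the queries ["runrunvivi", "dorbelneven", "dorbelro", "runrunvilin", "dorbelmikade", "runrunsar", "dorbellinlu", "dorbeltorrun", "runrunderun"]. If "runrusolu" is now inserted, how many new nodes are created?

4

Walking "runrusolu" from the root, the first 5 characters ("runru") follow existing edges; "s" is the first miss.
Each of the 4 remaining characters creates one node.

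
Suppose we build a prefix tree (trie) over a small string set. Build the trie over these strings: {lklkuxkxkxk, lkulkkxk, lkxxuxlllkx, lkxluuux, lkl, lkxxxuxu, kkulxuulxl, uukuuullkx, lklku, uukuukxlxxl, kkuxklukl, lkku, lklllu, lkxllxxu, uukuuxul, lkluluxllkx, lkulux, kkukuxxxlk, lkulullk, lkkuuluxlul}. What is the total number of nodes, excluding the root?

106

For each word, the new-node count is its length minus the longest prefix already in the trie:
  "lklkuxkxkxk" → 11 new (l, k, l, k, u, x, k, x, k, x, k)
  "lkulkkxk" → prefix "lk" already present; 6 new (u, l, k, k, x, k)
  "lkxxuxlllkx" → prefix "lk" already present; 9 new (x, x, u, x, l, l, l, k, x)
  "lkxluuux" → prefix "lkx" already present; 5 new (l, u, u, u, x)
  "lkl" → prefix "lkl" already present; 0 new (none)
  "lkxxxuxu" → prefix "lkxx" already present; 4 new (x, u, x, u)
  "kkulxuulxl" → 10 new (k, k, u, l, x, u, u, l, x, l)
  "uukuuullkx" → 10 new (u, u, k, u, u, u, l, l, k, x)
  "lklku" → prefix "lklku" already present; 0 new (none)
  "uukuukxlxxl" → prefix "uukuu" already present; 6 new (k, x, l, x, x, l)
  "kkuxklukl" → prefix "kku" already present; 6 new (x, k, l, u, k, l)
  "lkku" → prefix "lk" already present; 2 new (k, u)
  "lklllu" → prefix "lkl" already present; 3 new (l, l, u)
  "lkxllxxu" → prefix "lkxl" already present; 4 new (l, x, x, u)
  "uukuuxul" → prefix "uukuu" already present; 3 new (x, u, l)
  "lkluluxllkx" → prefix "lkl" already present; 8 new (u, l, u, x, l, l, k, x)
  "lkulux" → prefix "lkul" already present; 2 new (u, x)
  "kkukuxxxlk" → prefix "kku" already present; 7 new (k, u, x, x, x, l, k)
  "lkulullk" → prefix "lkulu" already present; 3 new (l, l, k)
  "lkkuuluxlul" → prefix "lkku" already present; 7 new (u, l, u, x, l, u, l)
Total nodes = 11 + 6 + 9 + 5 + 0 + 4 + 10 + 10 + 0 + 6 + 6 + 2 + 3 + 4 + 3 + 8 + 2 + 7 + 3 + 7 = 106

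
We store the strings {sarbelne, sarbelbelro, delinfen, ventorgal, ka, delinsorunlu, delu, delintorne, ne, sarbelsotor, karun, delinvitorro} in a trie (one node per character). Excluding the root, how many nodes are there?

62

Insert word by word; a character creates a node only if that edge doesn't already exist:
  "sarbelne" → 8 new (s, a, r, b, e, l, n, e)
  "sarbelbelro" → prefix "sarbel" already present; 5 new (b, e, l, r, o)
  "delinfen" → 8 new (d, e, l, i, n, f, e, n)
  "ventorgal" → 9 new (v, e, n, t, o, r, g, a, l)
  "ka" → 2 new (k, a)
  "delinsorunlu" → prefix "delin" already present; 7 new (s, o, r, u, n, l, u)
  "delu" → prefix "del" already present; 1 new (u)
  "delintorne" → prefix "delin" already present; 5 new (t, o, r, n, e)
  "ne" → 2 new (n, e)
  "sarbelsotor" → prefix "sarbel" already present; 5 new (s, o, t, o, r)
  "karun" → prefix "ka" already present; 3 new (r, u, n)
  "delinvitorro" → prefix "delin" already present; 7 new (v, i, t, o, r, r, o)
Total nodes = 8 + 5 + 8 + 9 + 2 + 7 + 1 + 5 + 2 + 5 + 3 + 7 = 62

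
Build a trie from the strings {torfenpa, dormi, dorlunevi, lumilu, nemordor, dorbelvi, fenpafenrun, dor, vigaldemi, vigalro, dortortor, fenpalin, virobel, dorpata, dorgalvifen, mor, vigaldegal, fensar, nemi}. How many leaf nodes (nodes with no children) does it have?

A leaf is a node with no children — equivalently, the end of a word that is not a proper prefix of any other stored word.
Those words: "dorbelvi", "dorgalvifen", "dorlunevi", "dormi", "dorpata", "dortortor", "fenpafenrun", "fenpalin", "fensar", "lumilu", "mor", "nemi", "nemordor", "torfenpa", "vigaldegal", "vigaldemi", "vigalro", "virobel"
Leaf count: 18

18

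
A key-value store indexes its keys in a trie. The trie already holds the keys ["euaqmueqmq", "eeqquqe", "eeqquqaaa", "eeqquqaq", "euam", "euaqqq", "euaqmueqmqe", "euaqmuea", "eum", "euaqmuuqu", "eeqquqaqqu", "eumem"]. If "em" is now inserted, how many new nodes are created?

1

Walking "em" from the root, the first 1 characters ("e") follow existing edges; "m" is the first miss.
So 2 − 1 = 1 new nodes.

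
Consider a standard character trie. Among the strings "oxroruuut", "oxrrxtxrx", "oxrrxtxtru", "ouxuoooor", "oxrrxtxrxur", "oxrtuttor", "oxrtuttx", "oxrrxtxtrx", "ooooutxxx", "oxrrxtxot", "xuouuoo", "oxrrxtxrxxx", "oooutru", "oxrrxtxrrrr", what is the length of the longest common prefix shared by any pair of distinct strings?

9

The deepest shared node is where two words last agree before diverging.
e.g. "oxrrxtxrx" and "oxrrxtxrxur" share the prefix "oxrrxtxrx" of length 9; no pair shares a longer one.
Longest shared-prefix length: 9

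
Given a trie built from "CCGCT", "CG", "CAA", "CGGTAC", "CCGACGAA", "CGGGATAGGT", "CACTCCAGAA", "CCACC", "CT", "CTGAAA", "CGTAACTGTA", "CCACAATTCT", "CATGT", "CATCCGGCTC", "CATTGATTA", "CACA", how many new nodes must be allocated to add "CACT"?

"CACT" is already a full path in the trie; only an end-marker is added.
No new nodes are needed: 0.

0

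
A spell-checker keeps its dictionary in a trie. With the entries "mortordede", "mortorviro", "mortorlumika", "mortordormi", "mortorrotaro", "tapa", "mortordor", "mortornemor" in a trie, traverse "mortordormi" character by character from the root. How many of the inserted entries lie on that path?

2

Traverse "mortordormi" character by character; count nodes along the way that are marked as word ends.
Prefixes of the query that are stored words: "mortordor", "mortordormi"
Count: 2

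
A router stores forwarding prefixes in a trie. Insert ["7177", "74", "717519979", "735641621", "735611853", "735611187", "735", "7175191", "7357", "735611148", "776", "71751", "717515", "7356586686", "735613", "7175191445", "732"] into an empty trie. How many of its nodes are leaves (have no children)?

14

Leaves are exactly the stored words that no other stored word extends.
Those words: "717515", "7175191445", "717519979", "7177", "732", "735611148", "735611187", "735611853", "735613", "735641621", "7356586686", "7357", "74", "776"
Leaf count: 14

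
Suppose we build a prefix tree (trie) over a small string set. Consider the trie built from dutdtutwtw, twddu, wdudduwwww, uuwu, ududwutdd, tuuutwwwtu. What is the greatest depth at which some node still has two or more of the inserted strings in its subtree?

1

Equivalently: take the maximum, over all pairs, of their longest common prefix length.
"tuuutwwwtu" and "twddu" agree on "t" (1 characters) before diverging; nothing deeper is shared.
Longest shared-prefix length: 1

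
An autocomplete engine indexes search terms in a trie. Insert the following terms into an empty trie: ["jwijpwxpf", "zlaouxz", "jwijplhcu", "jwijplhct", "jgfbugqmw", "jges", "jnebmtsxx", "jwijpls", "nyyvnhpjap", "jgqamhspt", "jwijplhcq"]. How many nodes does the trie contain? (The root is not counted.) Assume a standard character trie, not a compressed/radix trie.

For each word, the new-node count is its length minus the longest prefix already in the trie:
  "jwijpwxpf" → 9 new (j, w, i, j, p, w, x, p, f)
  "zlaouxz" → 7 new (z, l, a, o, u, x, z)
  "jwijplhcu" → prefix "jwijp" already present; 4 new (l, h, c, u)
  "jwijplhct" → prefix "jwijplhc" already present; 1 new (t)
  "jgfbugqmw" → prefix "j" already present; 8 new (g, f, b, u, g, q, m, w)
  "jges" → prefix "jg" already present; 2 new (e, s)
  "jnebmtsxx" → prefix "j" already present; 8 new (n, e, b, m, t, s, x, x)
  "jwijpls" → prefix "jwijpl" already present; 1 new (s)
  "nyyvnhpjap" → 10 new (n, y, y, v, n, h, p, j, a, p)
  "jgqamhspt" → prefix "jg" already present; 7 new (q, a, m, h, s, p, t)
  "jwijplhcq" → prefix "jwijplhc" already present; 1 new (q)
Total nodes = 9 + 7 + 4 + 1 + 8 + 2 + 8 + 1 + 10 + 7 + 1 = 58

58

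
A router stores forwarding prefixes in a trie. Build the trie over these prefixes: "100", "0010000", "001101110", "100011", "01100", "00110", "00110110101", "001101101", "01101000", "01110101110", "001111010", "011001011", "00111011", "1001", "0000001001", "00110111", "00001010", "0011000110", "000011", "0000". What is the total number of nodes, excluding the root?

70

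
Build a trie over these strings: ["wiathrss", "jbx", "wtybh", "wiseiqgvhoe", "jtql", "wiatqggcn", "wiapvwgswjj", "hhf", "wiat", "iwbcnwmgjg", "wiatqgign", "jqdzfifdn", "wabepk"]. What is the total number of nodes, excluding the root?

Insert word by word; a character creates a node only if that edge doesn't already exist:
  "wiathrss" → 8 new (w, i, a, t, h, r, s, s)
  "jbx" → 3 new (j, b, x)
  "wtybh" → prefix "w" already present; 4 new (t, y, b, h)
  "wiseiqgvhoe" → prefix "wi" already present; 9 new (s, e, i, q, g, v, h, o, e)
  "jtql" → prefix "j" already present; 3 new (t, q, l)
  "wiatqggcn" → prefix "wiat" already present; 5 new (q, g, g, c, n)
  "wiapvwgswjj" → prefix "wia" already present; 8 new (p, v, w, g, s, w, j, j)
  "hhf" → 3 new (h, h, f)
  "wiat" → prefix "wiat" already present; 0 new (none)
  "iwbcnwmgjg" → 10 new (i, w, b, c, n, w, m, g, j, g)
  "wiatqgign" → prefix "wiatqg" already present; 3 new (i, g, n)
  "jqdzfifdn" → prefix "j" already present; 8 new (q, d, z, f, i, f, d, n)
  "wabepk" → prefix "w" already present; 5 new (a, b, e, p, k)
Total nodes = 8 + 3 + 4 + 9 + 3 + 5 + 8 + 3 + 0 + 10 + 3 + 8 + 5 = 69

69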